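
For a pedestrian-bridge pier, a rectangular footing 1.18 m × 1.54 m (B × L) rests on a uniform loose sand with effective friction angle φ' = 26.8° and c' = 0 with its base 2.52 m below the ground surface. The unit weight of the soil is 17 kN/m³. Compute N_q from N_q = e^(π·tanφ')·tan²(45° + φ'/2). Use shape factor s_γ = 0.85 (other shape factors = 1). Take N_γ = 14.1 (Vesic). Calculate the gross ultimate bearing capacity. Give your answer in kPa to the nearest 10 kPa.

q_ult ≈ 670 kPa

tan26.8° = 0.5051, so N_q = e^(π×0.5051)·tan²(58.4°) = 4.889 × 2.642 = 12.92.
q = γ·D_f = 17 × 2.52 = 42.84 kPa.
q·N_q = 42.84 × 12.917 = 553.36 kPa
0.5·γ·B·N_γ·s_γ = 0.5 × 17 × 1.18 × 14.1 × 0.85 = 120.21 kPa
q_ult = 553.36 + 120.21 = 673.57 kPa.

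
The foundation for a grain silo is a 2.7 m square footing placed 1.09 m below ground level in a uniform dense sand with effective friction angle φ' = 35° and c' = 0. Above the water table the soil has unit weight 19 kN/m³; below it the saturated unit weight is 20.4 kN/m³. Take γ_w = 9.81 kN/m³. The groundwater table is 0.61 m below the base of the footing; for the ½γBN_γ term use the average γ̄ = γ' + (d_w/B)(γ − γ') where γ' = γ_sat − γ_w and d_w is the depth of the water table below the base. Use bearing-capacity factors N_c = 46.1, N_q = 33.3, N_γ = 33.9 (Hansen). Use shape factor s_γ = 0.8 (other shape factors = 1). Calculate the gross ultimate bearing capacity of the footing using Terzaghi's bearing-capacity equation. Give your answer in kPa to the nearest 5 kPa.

Overburden at base level: q = 19 × 1.09 = 20.71 kPa.
The water table is 0.61 m below the base (< B = 2.7 m), so the ½γBN_γ term uses γ̄ = γ' + (d_w/B)(γ − γ') = 10.59 + (0.61/2.7)(19 − 10.59) = 12.49 kN/m³.
Surcharge term q·N_q = 20.71 × 33.3 = 689.64 kPa; self-weight term 0.5·γ·B·N_γ·s_γ = 0.5 × 12.49 × 2.7 × 33.9 × 0.8 = 457.29 kPa.
q_ult = 689.64 + 457.29 = 1146.9 kPa.

q_ult ≈ 1145 kPa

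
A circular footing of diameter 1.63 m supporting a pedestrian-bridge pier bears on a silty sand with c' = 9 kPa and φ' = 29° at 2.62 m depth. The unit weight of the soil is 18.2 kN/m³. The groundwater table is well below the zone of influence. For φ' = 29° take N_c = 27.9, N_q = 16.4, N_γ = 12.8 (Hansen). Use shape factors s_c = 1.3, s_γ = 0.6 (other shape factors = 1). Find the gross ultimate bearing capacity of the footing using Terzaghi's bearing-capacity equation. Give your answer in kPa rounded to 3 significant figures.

q_ult ≈ 1220 kPa

Effective surcharge at the founding depth q = γ·D_f = 18.2 × 2.62 = 47.684 kPa.
q_ult = c·N_c·s_c + q·N_q + 0.5·γ·B·N_γ·s_γ
     = 9 × 27.9 × 1.3 + 47.684 × 16.4 + 0.5 × 18.2 × 1.63 × 12.8 × 0.6
     = 326.43 + 782.02 + 113.92 = 1222.4 kPa.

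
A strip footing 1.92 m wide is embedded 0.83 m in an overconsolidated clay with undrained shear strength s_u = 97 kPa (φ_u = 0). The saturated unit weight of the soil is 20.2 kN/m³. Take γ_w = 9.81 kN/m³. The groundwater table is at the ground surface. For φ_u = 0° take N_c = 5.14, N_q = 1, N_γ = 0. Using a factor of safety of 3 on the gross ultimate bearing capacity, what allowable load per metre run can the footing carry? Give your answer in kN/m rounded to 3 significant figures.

≈ 325 kN/m

γ' = 20.2 − 9.81 = 10.39 kN/m³ (submerged throughout). q = 10.39 × 0.83 = 8.6237 kPa.
c·N_c = 97 × 5.14 = 498.58 kPa
q·N_q = 8.6237 × 1 = 8.6237 kPa
q_ult = 498.58 + 8.6237 = 507.2 kPa.
Gross allowable pressure q_all = 507.2 / 3 = 169.07 kPa.
Allowable wall load = q_all × B = 169.07 × 1.92 = 324.61 kN per metre run.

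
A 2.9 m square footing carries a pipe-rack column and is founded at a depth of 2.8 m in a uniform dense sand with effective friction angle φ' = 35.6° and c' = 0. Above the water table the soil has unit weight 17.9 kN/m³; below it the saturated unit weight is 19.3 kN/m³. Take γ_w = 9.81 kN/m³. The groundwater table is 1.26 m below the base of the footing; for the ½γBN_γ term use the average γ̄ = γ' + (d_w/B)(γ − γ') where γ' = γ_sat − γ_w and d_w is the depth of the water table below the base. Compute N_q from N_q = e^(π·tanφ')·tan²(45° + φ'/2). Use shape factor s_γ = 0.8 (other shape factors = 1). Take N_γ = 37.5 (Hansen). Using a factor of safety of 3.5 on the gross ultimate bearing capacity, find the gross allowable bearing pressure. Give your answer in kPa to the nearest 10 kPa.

q_all ≈ 680 kPa

N_q = e^(π·tan35.6°)·tan²(62.8°) = 35.89.
Overburden at base level: q = 17.9 × 2.8 = 50.12 kPa.
The water table is 1.26 m below the base (< B = 2.9 m), so the ½γBN_γ term uses γ̄ = γ' + (d_w/B)(γ − γ') = 9.49 + (1.26/2.9)(17.9 − 9.49) = 13.144 kN/m³.
Surcharge term q·N_q = 50.12 × 35.891 = 1798.9 kPa; self-weight term 0.5·γ·B·N_γ·s_γ = 0.5 × 13.144 × 2.9 × 37.5 × 0.8 = 571.76 kPa.
q_ult = 1798.9 + 571.76 = 2370.6 kPa.
q_all = 2370.6 / 3.5 = 677.32 kPa.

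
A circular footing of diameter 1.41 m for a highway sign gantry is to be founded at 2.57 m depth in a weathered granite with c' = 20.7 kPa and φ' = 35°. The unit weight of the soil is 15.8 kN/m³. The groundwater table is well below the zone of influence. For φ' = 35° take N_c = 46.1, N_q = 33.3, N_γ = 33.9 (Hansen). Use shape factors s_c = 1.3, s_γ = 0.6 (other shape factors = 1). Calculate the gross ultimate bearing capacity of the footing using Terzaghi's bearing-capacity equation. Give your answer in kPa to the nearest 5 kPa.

q_ult ≈ 2820 kPa

q = γ·D_f = 15.8 × 2.57 = 40.606 kPa.
c·N_c·s_c = 20.7 × 46.1 × 1.3 = 1240.6 kPa
q·N_q = 40.606 × 33.3 = 1352.2 kPa
0.5·γ·B·N_γ·s_γ = 0.5 × 15.8 × 1.41 × 33.9 × 0.6 = 226.57 kPa
q_ult = 1240.6 + 1352.2 + 226.57 = 2819.3 kPa.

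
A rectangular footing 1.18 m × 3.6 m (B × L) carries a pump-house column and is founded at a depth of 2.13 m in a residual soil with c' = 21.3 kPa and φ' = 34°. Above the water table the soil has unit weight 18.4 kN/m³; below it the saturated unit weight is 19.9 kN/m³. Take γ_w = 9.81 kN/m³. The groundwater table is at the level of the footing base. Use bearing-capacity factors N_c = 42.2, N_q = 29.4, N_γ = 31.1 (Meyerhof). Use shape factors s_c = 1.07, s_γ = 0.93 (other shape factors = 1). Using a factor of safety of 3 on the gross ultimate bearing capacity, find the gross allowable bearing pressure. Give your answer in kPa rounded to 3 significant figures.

Effective surcharge at the founding depth q = γ·D_f = 18.4 × 2.13 = 39.192 kPa.
The water table coincides with the base, so in the self-weight term γ → γ' = 10.09 kN/m³.
q_ult = c·N_c·s_c + q·N_q + 0.5·γ·B·N_γ·s_γ
     = 21.3 × 42.2 × 1.07 + 39.192 × 29.4 + 0.5 × 10.09 × 1.18 × 31.1 × 0.93
     = 961.78 + 1152.2 + 172.18 = 2286.2 kPa.
q_all = 2286.2 / 3 = 762.07 kPa.

q_all ≈ 762 kPa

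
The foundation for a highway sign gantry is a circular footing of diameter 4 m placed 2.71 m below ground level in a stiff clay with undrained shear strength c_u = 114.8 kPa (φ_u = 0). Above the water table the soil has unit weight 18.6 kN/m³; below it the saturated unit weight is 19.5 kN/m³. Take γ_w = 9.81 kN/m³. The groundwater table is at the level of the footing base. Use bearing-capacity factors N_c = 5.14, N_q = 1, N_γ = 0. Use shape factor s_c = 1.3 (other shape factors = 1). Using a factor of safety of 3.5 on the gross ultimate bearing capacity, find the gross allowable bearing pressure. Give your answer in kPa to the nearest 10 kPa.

q = γ·D_f = 18.6 × 2.71 = 50.406 kPa.
c·N_c·s_c = 114.8 × 5.14 × 1.3 = 767.09 kPa
q·N_q = 50.406 × 1 = 50.406 kPa
q_ult = 767.09 + 50.406 = 817.5 kPa.
q_all = 817.5 / 3.5 = 233.57 kPa.

q_all ≈ 230 kPa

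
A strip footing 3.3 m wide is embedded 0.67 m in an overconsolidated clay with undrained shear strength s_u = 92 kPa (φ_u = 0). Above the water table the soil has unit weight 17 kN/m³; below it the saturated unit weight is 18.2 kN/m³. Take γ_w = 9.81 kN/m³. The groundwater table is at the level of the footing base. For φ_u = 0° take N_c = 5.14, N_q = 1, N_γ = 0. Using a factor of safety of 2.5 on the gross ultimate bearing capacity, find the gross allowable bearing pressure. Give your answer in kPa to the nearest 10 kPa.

q = γ·D_f = 17 × 0.67 = 11.39 kPa.
c·N_c = 92 × 5.14 = 472.88 kPa
q·N_q = 11.39 × 1 = 11.39 kPa
q_ult = 472.88 + 11.39 = 484.27 kPa.
q_all = 484.27 / 2.5 = 193.71 kPa.

q_all ≈ 190 kPa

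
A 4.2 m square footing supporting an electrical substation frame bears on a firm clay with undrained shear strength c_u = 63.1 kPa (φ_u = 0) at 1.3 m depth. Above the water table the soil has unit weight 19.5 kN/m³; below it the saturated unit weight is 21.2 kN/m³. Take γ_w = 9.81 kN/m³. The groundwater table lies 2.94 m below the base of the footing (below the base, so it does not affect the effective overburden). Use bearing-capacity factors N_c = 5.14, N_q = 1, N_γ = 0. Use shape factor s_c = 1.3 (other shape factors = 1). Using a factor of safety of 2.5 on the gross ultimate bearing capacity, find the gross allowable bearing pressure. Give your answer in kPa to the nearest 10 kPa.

q = γ·D_f = 19.5 × 1.3 = 25.35 kPa.
c·N_c·s_c = 63.1 × 5.14 × 1.3 = 421.63 kPa
q·N_q = 25.35 × 1 = 25.35 kPa
q_ult = 421.63 + 25.35 = 446.98 kPa.
q_all = 446.98 / 2.5 = 178.79 kPa.

q_all ≈ 180 kPa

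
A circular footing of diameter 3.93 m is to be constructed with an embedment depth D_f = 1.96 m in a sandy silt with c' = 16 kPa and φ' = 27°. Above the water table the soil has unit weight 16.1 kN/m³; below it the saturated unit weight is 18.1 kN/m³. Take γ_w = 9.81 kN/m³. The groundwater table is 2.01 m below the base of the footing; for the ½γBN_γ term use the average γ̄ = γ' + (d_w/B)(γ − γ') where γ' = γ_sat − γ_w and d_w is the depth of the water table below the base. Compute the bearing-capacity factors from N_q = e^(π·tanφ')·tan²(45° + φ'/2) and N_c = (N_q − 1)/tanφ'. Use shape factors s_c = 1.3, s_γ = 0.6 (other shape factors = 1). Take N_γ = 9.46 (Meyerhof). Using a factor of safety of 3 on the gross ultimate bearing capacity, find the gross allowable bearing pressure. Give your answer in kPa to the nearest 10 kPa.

N_q = e^(π·tan27°)·tan²(58.5°) = 13.2; N_c = (N_q − 1)/tanφ' = 23.94.
Effective surcharge at the founding depth q = γ·D_f = 16.1 × 1.96 = 31.556 kPa.
With d_w = 2.01 m < B, γ̄ = 8.29 + (2.01/3.93) × (16.1 − 8.29) = 12.284 kN/m³.
q_ult = c·N_c·s_c + q·N_q + 0.5·γ·B·N_γ·s_γ
     = 16 × 23.942 × 1.3 + 31.556 × 13.199 + 0.5 × 12.284 × 3.93 × 9.46 × 0.6
     = 498 + 416.51 + 137.01 = 1051.5 kPa.
q_all = 1051.5 / 3 = 350.51 kPa.

q_all ≈ 350 kPa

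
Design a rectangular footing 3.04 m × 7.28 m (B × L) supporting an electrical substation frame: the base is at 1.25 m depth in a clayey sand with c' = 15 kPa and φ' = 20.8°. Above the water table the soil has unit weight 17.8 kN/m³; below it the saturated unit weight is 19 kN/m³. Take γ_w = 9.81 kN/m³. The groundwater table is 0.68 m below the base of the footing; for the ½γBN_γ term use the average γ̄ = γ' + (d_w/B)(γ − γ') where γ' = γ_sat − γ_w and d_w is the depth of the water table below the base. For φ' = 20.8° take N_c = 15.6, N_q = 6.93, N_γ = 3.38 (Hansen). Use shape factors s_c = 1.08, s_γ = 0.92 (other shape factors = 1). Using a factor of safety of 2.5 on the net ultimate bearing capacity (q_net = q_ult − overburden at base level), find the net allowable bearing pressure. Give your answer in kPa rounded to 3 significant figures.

q_all(net) ≈ 175 kPa

q = γ·D_f = 17.8 × 1.25 = 22.25 kPa.
γ' = 9.19 kN/m³; averaging over the depth B below the base, γ̄ = γ' + (d_w/B)(γ − γ') = 11.116 kN/m³.
c·N_c·s_c = 15 × 15.6 × 1.08 = 252.72 kPa
q·N_q = 22.25 × 6.93 = 154.19 kPa
0.5·γ·B·N_γ·s_γ = 0.5 × 11.116 × 3.04 × 3.38 × 0.92 = 52.54 kPa
q_ult = 252.72 + 154.19 + 52.54 = 459.45 kPa.
q_net = 459.45 − 22.25 = 437.2 kPa.
q_all(net) = 437.2 / 2.5 = 174.88 kPa.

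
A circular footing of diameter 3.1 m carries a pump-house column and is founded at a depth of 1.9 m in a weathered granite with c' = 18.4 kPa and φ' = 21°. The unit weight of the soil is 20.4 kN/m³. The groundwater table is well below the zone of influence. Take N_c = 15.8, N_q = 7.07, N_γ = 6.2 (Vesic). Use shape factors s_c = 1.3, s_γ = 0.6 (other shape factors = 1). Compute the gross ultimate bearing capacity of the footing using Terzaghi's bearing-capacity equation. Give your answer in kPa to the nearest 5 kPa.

q = γ·D_f = 20.4 × 1.9 = 38.76 kPa.
c·N_c·s_c = 18.4 × 15.8 × 1.3 = 377.94 kPa
q·N_q = 38.76 × 7.07 = 274.03 kPa
0.5·γ·B·N_γ·s_γ = 0.5 × 20.4 × 3.1 × 6.2 × 0.6 = 117.63 kPa
q_ult = 377.94 + 274.03 + 117.63 = 769.6 kPa.

q_ult ≈ 770 kPa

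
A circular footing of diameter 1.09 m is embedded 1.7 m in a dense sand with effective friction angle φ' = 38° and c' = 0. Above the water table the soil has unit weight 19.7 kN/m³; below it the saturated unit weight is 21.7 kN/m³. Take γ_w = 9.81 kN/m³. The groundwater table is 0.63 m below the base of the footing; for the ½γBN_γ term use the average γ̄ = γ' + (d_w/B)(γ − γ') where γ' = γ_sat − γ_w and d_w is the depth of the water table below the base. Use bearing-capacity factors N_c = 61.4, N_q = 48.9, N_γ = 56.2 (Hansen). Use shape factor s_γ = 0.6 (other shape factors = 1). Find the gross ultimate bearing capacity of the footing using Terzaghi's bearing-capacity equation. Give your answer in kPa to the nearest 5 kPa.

q_ult ≈ 1940 kPa

q = γ·D_f = 19.7 × 1.7 = 33.49 kPa.
γ' = 11.89 kN/m³; averaging over the depth B below the base, γ̄ = γ' + (d_w/B)(γ − γ') = 16.404 kN/m³.
q·N_q = 33.49 × 48.9 = 1637.7 kPa
0.5·γ·B·N_γ·s_γ = 0.5 × 16.404 × 1.09 × 56.2 × 0.6 = 301.46 kPa
q_ult = 1637.7 + 301.46 = 1939.1 kPa.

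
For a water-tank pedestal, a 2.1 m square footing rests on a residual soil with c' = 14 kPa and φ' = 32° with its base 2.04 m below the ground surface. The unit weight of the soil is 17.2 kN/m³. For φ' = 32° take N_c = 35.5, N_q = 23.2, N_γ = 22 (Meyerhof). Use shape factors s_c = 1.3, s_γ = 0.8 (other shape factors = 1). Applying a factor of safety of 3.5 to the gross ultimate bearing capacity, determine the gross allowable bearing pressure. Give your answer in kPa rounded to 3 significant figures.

Effective surcharge at the founding depth q = γ·D_f = 17.2 × 2.04 = 35.088 kPa.
q_ult = c·N_c·s_c + q·N_q + 0.5·γ·B·N_γ·s_γ
     = 14 × 35.5 × 1.3 + 35.088 × 23.2 + 0.5 × 17.2 × 2.1 × 22 × 0.8
     = 646.1 + 814.04 + 317.86 = 1778 kPa.
q_all = q_ult / FS = 1778 / 3.5 = 508 kPa.

q_all ≈ 508 kPa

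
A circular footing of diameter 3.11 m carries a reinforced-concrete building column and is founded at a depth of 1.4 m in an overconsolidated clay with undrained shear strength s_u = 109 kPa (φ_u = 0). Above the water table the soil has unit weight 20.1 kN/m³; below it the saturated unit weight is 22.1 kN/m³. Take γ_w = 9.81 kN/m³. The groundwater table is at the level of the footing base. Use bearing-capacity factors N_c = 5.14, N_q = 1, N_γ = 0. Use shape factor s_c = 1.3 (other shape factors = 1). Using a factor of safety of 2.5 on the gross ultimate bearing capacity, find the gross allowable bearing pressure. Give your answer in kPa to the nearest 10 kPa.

q_all ≈ 300 kPa

q = γ·D_f = 20.1 × 1.4 = 28.14 kPa.
c·N_c·s_c = 109 × 5.14 × 1.3 = 728.34 kPa
q·N_q = 28.14 × 1 = 28.14 kPa
q_ult = 728.34 + 28.14 = 756.48 kPa.
q_all = 756.48 / 2.5 = 302.59 kPa.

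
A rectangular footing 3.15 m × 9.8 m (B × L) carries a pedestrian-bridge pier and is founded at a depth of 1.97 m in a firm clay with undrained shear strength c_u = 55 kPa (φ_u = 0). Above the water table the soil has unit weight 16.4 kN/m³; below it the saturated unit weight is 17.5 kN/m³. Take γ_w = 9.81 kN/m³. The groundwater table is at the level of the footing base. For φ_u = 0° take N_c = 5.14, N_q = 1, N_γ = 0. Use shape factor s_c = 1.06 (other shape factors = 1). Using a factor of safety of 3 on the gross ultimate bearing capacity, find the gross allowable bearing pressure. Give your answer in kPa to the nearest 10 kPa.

Effective surcharge at the founding depth q = γ·D_f = 16.4 × 1.97 = 32.308 kPa.
q_ult = c·N_c·s_c + q·N_q
     = 55 × 5.14 × 1.06 + 32.308 × 1
     = 299.66 + 32.308 = 331.97 kPa.
q_all = 331.97 / 3 = 110.66 kPa.

q_all ≈ 110 kPa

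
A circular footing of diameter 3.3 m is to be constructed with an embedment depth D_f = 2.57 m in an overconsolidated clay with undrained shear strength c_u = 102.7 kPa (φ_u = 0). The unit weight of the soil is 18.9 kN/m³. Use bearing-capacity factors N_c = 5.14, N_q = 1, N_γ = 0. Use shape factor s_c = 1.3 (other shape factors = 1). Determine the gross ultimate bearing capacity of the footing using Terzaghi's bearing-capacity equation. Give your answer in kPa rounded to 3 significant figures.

Overburden at base level: q = 18.9 × 2.57 = 48.573 kPa.
Cohesion term c·N_c·s_c = 102.7 × 5.14 × 1.3 = 686.24 kPa; surcharge term q·N_q = 48.573 × 1 = 48.573 kPa.
q_ult = 686.24 + 48.573 = 734.81 kPa.

q_ult ≈ 735 kPa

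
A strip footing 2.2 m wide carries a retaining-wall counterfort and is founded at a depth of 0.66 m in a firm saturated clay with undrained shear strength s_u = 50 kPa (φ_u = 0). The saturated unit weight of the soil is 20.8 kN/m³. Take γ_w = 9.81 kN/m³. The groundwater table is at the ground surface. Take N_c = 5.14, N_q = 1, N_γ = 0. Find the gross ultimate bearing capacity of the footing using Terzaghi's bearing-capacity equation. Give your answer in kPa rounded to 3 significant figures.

With the water table at the surface the whole profile is submerged: γ' = 20.8 − 9.81 = 10.99 kN/m³, so q = γ'·D_f = 7.2534 kPa.
q_ult = c·N_c + q·N_q
     = 50 × 5.14 + 7.2534 × 1
     = 257 + 7.2534 = 264.25 kPa.

q_ult ≈ 264 kPa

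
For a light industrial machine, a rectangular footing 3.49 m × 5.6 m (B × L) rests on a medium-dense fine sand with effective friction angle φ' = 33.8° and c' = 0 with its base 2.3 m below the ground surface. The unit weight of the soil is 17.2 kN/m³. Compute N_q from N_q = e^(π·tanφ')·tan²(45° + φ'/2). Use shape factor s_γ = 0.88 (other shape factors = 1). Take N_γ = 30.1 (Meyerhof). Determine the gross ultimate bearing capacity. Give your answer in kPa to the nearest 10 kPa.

q_ult ≈ 1930 kPa

tan33.8° = 0.6694, so N_q = e^(π×0.6694)·tan²(61.9°) = 8.192 × 3.508 = 28.73.
Overburden at base level: q = 17.2 × 2.3 = 39.56 kPa.
Surcharge term q·N_q = 39.56 × 28.732 = 1136.6 kPa; self-weight term 0.5·γ·B·N_γ·s_γ = 0.5 × 17.2 × 3.49 × 30.1 × 0.88 = 795.01 kPa.
q_ult = 1136.6 + 795.01 = 1931.7 kPa.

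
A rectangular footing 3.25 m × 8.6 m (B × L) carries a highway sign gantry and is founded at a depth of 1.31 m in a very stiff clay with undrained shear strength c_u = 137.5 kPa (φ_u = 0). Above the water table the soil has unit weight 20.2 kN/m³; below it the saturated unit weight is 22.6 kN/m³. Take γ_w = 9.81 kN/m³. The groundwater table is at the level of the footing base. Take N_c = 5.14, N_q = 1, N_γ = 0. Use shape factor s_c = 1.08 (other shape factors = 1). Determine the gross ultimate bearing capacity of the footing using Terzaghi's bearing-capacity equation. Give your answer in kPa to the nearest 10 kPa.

q_ult ≈ 790 kPa

Overburden at base level: q = 20.2 × 1.31 = 26.462 kPa.
Cohesion term c·N_c·s_c = 137.5 × 5.14 × 1.08 = 763.29 kPa; surcharge term q·N_q = 26.462 × 1 = 26.462 kPa.
q_ult = 763.29 + 26.462 = 789.75 kPa.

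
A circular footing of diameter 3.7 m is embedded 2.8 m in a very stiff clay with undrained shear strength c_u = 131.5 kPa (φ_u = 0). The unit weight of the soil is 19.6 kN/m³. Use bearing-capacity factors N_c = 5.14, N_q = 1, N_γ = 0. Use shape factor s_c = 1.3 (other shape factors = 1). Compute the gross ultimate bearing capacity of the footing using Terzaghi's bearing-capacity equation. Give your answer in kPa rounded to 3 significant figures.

q_ult ≈ 934 kPa

Effective surcharge at the founding depth q = γ·D_f = 19.6 × 2.8 = 54.88 kPa.
q_ult = c·N_c·s_c + q·N_q
     = 131.5 × 5.14 × 1.3 + 54.88 × 1
     = 878.68 + 54.88 = 933.56 kPa.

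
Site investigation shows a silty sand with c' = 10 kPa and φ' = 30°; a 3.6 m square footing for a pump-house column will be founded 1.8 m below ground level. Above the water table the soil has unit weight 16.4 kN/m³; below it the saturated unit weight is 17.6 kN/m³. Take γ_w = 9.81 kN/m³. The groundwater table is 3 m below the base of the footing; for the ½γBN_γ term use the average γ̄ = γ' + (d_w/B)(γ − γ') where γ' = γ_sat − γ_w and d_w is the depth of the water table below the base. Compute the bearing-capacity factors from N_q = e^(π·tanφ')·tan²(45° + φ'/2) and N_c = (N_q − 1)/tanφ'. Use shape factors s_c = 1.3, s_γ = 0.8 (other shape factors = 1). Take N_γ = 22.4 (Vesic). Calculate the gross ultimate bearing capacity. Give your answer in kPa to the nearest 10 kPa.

q_ult ≈ 1420 kPa

tan30° = 0.5774, so N_q = e^(π×0.5774)·tan²(60°) = 6.134 × 3.0 = 18.4.
N_c = (18.4 − 1)/tan30° = 30.14.
q = γ·D_f = 16.4 × 1.8 = 29.52 kPa.
γ' = 7.79 kN/m³; averaging over the depth B below the base, γ̄ = γ' + (d_w/B)(γ − γ') = 14.965 kN/m³.
c·N_c·s_c = 10 × 30.14 × 1.3 = 391.82 kPa
q·N_q = 29.52 × 18.401 = 543.2 kPa
0.5·γ·B·N_γ·s_γ = 0.5 × 14.965 × 3.6 × 22.4 × 0.8 = 482.71 kPa
q_ult = 391.82 + 543.2 + 482.71 = 1417.7 kPa.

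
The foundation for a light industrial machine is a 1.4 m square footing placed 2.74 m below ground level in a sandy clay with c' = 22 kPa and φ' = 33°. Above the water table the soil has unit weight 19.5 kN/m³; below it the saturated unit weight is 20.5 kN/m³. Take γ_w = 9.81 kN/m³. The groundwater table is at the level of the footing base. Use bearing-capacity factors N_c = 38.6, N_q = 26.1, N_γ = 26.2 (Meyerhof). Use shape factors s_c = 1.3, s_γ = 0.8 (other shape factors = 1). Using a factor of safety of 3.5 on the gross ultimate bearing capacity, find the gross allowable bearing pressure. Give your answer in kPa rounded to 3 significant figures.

q_all ≈ 759 kPa

Effective surcharge at the founding depth q = γ·D_f = 19.5 × 2.74 = 53.43 kPa.
The water table coincides with the base, so in the self-weight term γ → γ' = 10.69 kN/m³.
q_ult = c·N_c·s_c + q·N_q + 0.5·γ·B·N_γ·s_γ
     = 22 × 38.6 × 1.3 + 53.43 × 26.1 + 0.5 × 10.69 × 1.4 × 26.2 × 0.8
     = 1104 + 1394.5 + 156.84 = 2655.3 kPa.
q_all = 2655.3 / 3.5 = 758.66 kPa.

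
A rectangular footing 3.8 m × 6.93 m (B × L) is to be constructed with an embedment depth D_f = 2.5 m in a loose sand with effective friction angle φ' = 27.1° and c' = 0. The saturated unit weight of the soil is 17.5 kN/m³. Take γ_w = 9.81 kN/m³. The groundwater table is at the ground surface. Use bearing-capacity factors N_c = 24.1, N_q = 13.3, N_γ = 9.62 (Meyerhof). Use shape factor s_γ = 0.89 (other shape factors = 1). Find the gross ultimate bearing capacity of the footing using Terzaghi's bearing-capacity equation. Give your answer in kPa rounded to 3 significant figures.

Water table at ground surface, so effective unit weight γ' = 17.5 − 9.81 = 7.69 kN/m³ is used throughout; overburden q = 7.69 × 2.5 = 19.225 kPa; the same γ' applies in the ½γBN_γ term.
Surcharge term q·N_q = 19.225 × 13.3 = 255.69 kPa; self-weight term 0.5·γ·B·N_γ·s_γ = 0.5 × 7.69 × 3.8 × 9.62 × 0.89 = 125.1 kPa.
q_ult = 255.69 + 125.1 = 380.79 kPa.

q_ult ≈ 381 kPa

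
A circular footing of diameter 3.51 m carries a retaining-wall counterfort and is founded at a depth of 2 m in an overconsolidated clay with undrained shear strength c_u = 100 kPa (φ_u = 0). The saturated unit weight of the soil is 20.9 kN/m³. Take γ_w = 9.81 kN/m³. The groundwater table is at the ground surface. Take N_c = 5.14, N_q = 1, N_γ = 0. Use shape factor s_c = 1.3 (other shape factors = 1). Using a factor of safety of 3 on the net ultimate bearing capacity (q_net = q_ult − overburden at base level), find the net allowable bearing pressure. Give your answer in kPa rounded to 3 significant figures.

q_all(net) ≈ 223 kPa

With the water table at the surface the whole profile is submerged: γ' = 20.9 − 9.81 = 11.09 kN/m³, so q = γ'·D_f = 22.18 kPa.
q_ult = c·N_c·s_c + q·N_q
     = 100 × 5.14 × 1.3 + 22.18 × 1
     = 668.2 + 22.18 = 690.38 kPa.
q_net = 690.38 − 22.18 = 668.2 kPa.
q_all(net) = 668.2 / 3 = 222.73 kPa.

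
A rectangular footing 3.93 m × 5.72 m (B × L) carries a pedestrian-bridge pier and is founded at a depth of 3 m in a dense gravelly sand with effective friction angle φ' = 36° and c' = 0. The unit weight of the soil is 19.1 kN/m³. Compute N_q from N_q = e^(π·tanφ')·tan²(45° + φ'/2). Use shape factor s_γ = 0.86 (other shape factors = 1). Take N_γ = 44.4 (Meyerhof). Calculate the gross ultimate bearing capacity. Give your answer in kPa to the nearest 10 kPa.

q_ult ≈ 3600 kPa

tan36° = 0.7265, so N_q = e^(π×0.7265)·tan²(63°) = 9.801 × 3.852 = 37.75.
Overburden at base level: q = 19.1 × 3 = 57.3 kPa.
Surcharge term q·N_q = 57.3 × 37.752 = 2163.2 kPa; self-weight term 0.5·γ·B·N_γ·s_γ = 0.5 × 19.1 × 3.93 × 44.4 × 0.86 = 1433.1 kPa.
q_ult = 2163.2 + 1433.1 = 3596.3 kPa.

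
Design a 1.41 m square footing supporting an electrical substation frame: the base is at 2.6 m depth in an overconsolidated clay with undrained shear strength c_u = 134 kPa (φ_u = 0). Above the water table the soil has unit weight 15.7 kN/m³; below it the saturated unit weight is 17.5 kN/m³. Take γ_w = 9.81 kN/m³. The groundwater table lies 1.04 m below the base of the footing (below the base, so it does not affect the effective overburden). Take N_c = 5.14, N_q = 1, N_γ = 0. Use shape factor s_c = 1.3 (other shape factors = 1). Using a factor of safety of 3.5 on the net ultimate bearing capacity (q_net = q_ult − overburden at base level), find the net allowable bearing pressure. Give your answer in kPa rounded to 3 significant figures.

q = γ·D_f = 15.7 × 2.6 = 40.82 kPa.
c·N_c·s_c = 134 × 5.14 × 1.3 = 895.39 kPa
q·N_q = 40.82 × 1 = 40.82 kPa
q_ult = 895.39 + 40.82 = 936.21 kPa.
q_net = 936.21 − 40.82 = 895.39 kPa.
q_all(net) = 895.39 / 3.5 = 255.83 kPa.

q_all(net) ≈ 256 kPa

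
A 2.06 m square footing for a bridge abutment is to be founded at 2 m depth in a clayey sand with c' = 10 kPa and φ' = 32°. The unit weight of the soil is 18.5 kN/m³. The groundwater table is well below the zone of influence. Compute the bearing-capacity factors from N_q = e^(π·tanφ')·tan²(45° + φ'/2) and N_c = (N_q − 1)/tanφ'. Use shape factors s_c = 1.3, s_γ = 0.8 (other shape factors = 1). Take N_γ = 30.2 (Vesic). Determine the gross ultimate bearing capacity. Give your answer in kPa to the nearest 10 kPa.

q_ult ≈ 1780 kPa

tan32° = 0.6249, so N_q = e^(π×0.6249)·tan²(61°) = 7.121 × 3.255 = 23.18.
N_c = (23.18 − 1)/tan32° = 35.49.
Effective surcharge at the founding depth q = γ·D_f = 18.5 × 2 = 37 kPa.
q_ult = c·N_c·s_c + q·N_q + 0.5·γ·B·N_γ·s_γ
     = 10 × 35.49 × 1.3 + 37 × 23.177 + 0.5 × 18.5 × 2.06 × 30.2 × 0.8
     = 461.37 + 857.54 + 460.37 = 1779.3 kPa.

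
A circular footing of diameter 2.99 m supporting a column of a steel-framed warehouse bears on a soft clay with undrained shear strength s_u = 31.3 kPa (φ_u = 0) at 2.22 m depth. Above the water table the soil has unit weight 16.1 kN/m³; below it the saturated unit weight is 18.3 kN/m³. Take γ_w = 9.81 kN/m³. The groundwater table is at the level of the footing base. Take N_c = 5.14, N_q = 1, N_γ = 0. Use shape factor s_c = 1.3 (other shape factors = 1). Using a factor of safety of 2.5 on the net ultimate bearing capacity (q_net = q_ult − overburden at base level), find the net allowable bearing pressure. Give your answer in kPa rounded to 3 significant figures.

q_all(net) ≈ 83.7 kPa

Overburden at base level: q = 16.1 × 2.22 = 35.742 kPa.
Cohesion term c·N_c·s_c = 31.3 × 5.14 × 1.3 = 209.15 kPa; surcharge term q·N_q = 35.742 × 1 = 35.742 kPa.
q_ult = 209.15 + 35.742 = 244.89 kPa.
q_net = 244.89 − 35.742 = 209.15 kPa.
q_all(net) = 209.15 / 2.5 = 83.659 kPa.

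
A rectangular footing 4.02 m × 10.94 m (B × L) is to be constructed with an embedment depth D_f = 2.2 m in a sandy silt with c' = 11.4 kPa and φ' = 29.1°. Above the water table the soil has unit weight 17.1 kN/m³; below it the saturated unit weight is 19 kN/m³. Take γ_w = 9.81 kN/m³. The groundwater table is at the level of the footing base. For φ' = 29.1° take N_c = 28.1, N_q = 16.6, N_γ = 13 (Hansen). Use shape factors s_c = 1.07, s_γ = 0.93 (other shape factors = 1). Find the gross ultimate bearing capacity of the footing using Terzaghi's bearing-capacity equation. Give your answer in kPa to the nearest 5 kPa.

q = γ·D_f = 17.1 × 2.2 = 37.62 kPa.
For the ½γBN_γ term take γ' = 19 − 9.81 = 9.19 kN/m³ (soil below base is submerged).
c·N_c·s_c = 11.4 × 28.1 × 1.07 = 342.76 kPa
q·N_q = 37.62 × 16.6 = 624.49 kPa
0.5·γ·B·N_γ·s_γ = 0.5 × 9.19 × 4.02 × 13 × 0.93 = 223.33 kPa
q_ult = 342.76 + 624.49 + 223.33 = 1190.6 kPa.

q_ult ≈ 1190 kPa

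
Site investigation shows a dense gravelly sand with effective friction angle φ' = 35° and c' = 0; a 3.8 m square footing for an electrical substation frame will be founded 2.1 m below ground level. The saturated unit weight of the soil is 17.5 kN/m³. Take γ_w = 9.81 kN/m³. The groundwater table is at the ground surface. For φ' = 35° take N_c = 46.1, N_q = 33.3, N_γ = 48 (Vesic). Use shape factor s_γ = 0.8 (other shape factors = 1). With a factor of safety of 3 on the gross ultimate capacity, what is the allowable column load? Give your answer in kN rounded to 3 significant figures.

P_all ≈ 5290 kN

γ' = 17.5 − 9.81 = 7.69 kN/m³ (submerged throughout). q = 7.69 × 2.1 = 16.149 kPa; the same γ' applies in the ½γBN_γ term.
q·N_q = 16.149 × 33.3 = 537.76 kPa
0.5·γ·B·N_γ·s_γ = 0.5 × 7.69 × 3.8 × 48 × 0.8 = 561.06 kPa
q_ult = 537.76 + 561.06 = 1098.8 kPa.
Gross allowable pressure q_all = 1098.8 / 3 = 366.27 kPa.
Footing area = 14.44 m², so allowable column load = 366.27 × 14.44 = 5289 kN.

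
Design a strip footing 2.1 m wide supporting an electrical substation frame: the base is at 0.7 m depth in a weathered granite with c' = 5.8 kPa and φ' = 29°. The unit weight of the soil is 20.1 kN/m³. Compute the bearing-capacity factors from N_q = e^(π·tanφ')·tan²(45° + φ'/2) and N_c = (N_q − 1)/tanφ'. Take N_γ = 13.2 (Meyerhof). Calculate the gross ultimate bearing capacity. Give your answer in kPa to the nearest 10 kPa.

tan29° = 0.5543, so N_q = e^(π×0.5543)·tan²(59.5°) = 5.705 × 2.882 = 16.44.
N_c = (16.44 − 1)/tan29° = 27.86.
q = γ·D_f = 20.1 × 0.7 = 14.07 kPa.
c·N_c = 5.8 × 27.86 = 161.59 kPa
q·N_q = 14.07 × 16.443 = 231.36 kPa
0.5·γ·B·N_γ = 0.5 × 20.1 × 2.1 × 13.2 = 278.59 kPa
q_ult = 161.59 + 231.36 + 278.59 = 671.53 kPa.

q_ult ≈ 670 kPa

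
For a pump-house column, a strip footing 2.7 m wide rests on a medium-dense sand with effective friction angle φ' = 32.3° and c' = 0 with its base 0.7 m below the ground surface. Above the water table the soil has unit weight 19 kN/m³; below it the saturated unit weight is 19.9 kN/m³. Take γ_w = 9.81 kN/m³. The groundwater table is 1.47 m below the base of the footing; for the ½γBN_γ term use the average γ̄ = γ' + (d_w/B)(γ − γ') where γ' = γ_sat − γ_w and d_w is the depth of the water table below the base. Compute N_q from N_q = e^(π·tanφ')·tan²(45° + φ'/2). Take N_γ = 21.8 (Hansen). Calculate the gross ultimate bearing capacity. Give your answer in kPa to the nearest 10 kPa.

tan32.3° = 0.6322, so N_q = e^(π×0.6322)·tan²(61.15°) = 7.287 × 3.295 = 24.01.
Overburden at base level: q = 19 × 0.7 = 13.3 kPa.
The water table is 1.47 m below the base (< B = 2.7 m), so the ½γBN_γ term uses γ̄ = γ' + (d_w/B)(γ − γ') = 10.09 + (1.47/2.7)(19 − 10.09) = 14.941 kN/m³.
Surcharge term q·N_q = 13.3 × 24.01 = 319.33 kPa; self-weight term 0.5·γ·B·N_γ = 0.5 × 14.941 × 2.7 × 21.8 = 439.71 kPa.
q_ult = 319.33 + 439.71 = 759.05 kPa.

q_ult ≈ 760 kPa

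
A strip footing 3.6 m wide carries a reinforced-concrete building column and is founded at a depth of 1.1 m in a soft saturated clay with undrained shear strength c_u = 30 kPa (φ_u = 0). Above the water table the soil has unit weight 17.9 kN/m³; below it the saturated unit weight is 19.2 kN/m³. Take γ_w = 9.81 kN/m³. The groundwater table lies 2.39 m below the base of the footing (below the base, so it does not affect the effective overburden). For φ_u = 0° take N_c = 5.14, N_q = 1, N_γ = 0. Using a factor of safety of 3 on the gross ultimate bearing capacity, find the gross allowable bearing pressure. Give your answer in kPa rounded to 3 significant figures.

Effective surcharge at the founding depth q = γ·D_f = 17.9 × 1.1 = 19.69 kPa.
q_ult = c·N_c + q·N_q
     = 30 × 5.14 + 19.69 × 1
     = 154.2 + 19.69 = 173.89 kPa.
q_all = 173.89 / 3 = 57.963 kPa.

q_all ≈ 58 kPa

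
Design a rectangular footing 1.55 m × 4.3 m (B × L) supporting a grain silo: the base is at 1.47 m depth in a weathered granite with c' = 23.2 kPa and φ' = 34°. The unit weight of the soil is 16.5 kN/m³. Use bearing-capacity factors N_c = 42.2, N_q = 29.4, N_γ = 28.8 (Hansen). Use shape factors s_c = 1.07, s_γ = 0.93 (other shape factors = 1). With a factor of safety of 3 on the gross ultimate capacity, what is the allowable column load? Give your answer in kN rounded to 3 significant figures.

P_all ≈ 4670 kN

Overburden at base level: q = 16.5 × 1.47 = 24.255 kPa.
Cohesion term c·N_c·s_c = 23.2 × 42.2 × 1.07 = 1047.6 kPa; surcharge term q·N_q = 24.255 × 29.4 = 713.1 kPa; self-weight term 0.5·γ·B·N_γ·s_γ = 0.5 × 16.5 × 1.55 × 28.8 × 0.93 = 342.5 kPa.
q_ult = 1047.6 + 713.1 + 342.5 = 2103.2 kPa.
Gross allowable pressure q_all = 2103.2 / 3 = 701.06 kPa.
Footing area = 6.665 m², so allowable column load = 701.06 × 6.665 = 4672.5 kN.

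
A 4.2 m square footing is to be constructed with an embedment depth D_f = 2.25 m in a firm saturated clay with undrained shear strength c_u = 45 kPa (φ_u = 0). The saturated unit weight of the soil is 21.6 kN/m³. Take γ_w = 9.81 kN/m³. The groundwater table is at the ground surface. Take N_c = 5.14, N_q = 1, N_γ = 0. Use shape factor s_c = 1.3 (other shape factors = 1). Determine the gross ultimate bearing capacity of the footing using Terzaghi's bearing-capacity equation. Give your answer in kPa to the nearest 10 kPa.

γ' = 21.6 − 9.81 = 11.79 kN/m³ (submerged throughout). q = 11.79 × 2.25 = 26.528 kPa.
c·N_c·s_c = 45 × 5.14 × 1.3 = 300.69 kPa
q·N_q = 26.528 × 1 = 26.528 kPa
q_ult = 300.69 + 26.528 = 327.22 kPa.

q_ult ≈ 330 kPa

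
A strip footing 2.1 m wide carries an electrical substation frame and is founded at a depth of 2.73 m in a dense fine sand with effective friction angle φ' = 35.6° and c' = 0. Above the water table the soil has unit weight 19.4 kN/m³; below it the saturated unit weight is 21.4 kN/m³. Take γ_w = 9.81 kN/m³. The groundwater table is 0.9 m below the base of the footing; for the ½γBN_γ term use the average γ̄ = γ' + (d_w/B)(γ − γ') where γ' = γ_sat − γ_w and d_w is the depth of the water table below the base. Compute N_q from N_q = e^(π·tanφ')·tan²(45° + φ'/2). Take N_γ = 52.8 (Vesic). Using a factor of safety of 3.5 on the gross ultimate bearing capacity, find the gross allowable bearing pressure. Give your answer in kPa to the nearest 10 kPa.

N_q = e^(π·tan35.6°)·tan²(62.8°) = 35.89.
Effective surcharge at the founding depth q = γ·D_f = 19.4 × 2.73 = 52.962 kPa.
With d_w = 0.9 m < B, γ̄ = 11.59 + (0.9/2.1) × (19.4 − 11.59) = 14.937 kN/m³.
q_ult = q·N_q + 0.5·γ·B·N_γ
     = 52.962 × 35.891 + 0.5 × 14.937 × 2.1 × 52.8
     = 1900.9 + 828.12 = 2729 kPa.
q_all = 2729 / 3.5 = 779.71 kPa.

q_all ≈ 780 kPa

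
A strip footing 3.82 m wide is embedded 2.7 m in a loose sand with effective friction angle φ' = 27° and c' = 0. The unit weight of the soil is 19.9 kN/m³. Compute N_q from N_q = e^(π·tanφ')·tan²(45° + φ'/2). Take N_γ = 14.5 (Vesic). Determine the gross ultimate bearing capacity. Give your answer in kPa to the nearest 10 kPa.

q_ult ≈ 1260 kPa

tan27° = 0.5095, so N_q = e^(π×0.5095)·tan²(58.5°) = 4.957 × 2.663 = 13.2.
q = γ·D_f = 19.9 × 2.7 = 53.73 kPa.
q·N_q = 53.73 × 13.199 = 709.19 kPa
0.5·γ·B·N_γ = 0.5 × 19.9 × 3.82 × 14.5 = 551.13 kPa
q_ult = 709.19 + 551.13 = 1260.3 kPa.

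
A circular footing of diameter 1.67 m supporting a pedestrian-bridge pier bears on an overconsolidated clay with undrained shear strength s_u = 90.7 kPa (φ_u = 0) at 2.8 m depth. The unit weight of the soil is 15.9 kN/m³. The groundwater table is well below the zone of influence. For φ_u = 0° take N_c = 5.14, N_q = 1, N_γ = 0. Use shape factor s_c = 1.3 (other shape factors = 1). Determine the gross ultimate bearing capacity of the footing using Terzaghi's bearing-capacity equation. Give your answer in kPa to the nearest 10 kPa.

Effective surcharge at the founding depth q = γ·D_f = 15.9 × 2.8 = 44.52 kPa.
q_ult = c·N_c·s_c + q·N_q
     = 90.7 × 5.14 × 1.3 + 44.52 × 1
     = 606.06 + 44.52 = 650.58 kPa.

q_ult ≈ 650 kPa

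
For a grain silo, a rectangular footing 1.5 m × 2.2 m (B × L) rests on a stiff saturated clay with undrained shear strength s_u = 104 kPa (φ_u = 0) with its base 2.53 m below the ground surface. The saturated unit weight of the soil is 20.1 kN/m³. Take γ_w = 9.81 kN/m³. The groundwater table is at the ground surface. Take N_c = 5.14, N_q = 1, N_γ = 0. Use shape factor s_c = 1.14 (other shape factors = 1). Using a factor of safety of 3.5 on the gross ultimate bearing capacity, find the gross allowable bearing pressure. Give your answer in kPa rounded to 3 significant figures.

With the water table at the surface the whole profile is submerged: γ' = 20.1 − 9.81 = 10.29 kN/m³, so q = γ'·D_f = 26.034 kPa.
q_ult = c·N_c·s_c + q·N_q
     = 104 × 5.14 × 1.14 + 26.034 × 1
     = 609.4 + 26.034 = 635.43 kPa.
q_all = 635.43 / 3.5 = 181.55 kPa.

q_all ≈ 182 kPa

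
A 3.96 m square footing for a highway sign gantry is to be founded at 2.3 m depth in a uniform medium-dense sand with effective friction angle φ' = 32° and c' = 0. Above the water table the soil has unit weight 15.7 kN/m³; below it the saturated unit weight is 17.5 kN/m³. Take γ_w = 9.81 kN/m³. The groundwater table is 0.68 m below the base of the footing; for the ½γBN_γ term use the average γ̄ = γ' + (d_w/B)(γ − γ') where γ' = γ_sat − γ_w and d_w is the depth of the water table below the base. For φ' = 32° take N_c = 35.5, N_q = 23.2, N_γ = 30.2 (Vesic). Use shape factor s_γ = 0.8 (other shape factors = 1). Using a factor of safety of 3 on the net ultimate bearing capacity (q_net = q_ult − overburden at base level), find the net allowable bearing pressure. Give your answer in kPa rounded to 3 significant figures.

q_all(net) ≈ 412 kPa

q = γ·D_f = 15.7 × 2.3 = 36.11 kPa.
γ' = 7.69 kN/m³; averaging over the depth B below the base, γ̄ = γ' + (d_w/B)(γ − γ') = 9.0655 kN/m³.
q·N_q = 36.11 × 23.2 = 837.75 kPa
0.5·γ·B·N_γ·s_γ = 0.5 × 9.0655 × 3.96 × 30.2 × 0.8 = 433.66 kPa
q_ult = 837.75 + 433.66 = 1271.4 kPa.
q_net = 1271.4 − 36.11 = 1235.3 kPa.
q_all(net) = 1235.3 / 3 = 411.77 kPa.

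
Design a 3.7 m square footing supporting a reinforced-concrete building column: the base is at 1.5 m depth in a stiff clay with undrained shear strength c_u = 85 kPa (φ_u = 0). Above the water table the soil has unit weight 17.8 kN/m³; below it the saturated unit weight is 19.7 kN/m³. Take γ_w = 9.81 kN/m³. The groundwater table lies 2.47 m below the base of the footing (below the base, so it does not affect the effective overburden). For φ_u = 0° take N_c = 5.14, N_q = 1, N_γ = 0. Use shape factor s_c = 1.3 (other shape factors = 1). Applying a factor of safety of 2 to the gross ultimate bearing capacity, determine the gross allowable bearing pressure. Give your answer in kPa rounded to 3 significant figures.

q_all ≈ 297 kPa

Overburden at base level: q = 17.8 × 1.5 = 26.7 kPa.
Cohesion term c·N_c·s_c = 85 × 5.14 × 1.3 = 567.97 kPa; surcharge term q·N_q = 26.7 × 1 = 26.7 kPa.
q_ult = 567.97 + 26.7 = 594.67 kPa.
q_all = q_ult / FS = 594.67 / 2 = 297.34 kPa.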